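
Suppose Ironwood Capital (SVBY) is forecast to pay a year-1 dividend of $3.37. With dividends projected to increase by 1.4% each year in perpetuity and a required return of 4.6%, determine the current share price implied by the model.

$105.31

Gordon growth model: P₀ = D₁/(r − g), with D₁ = 3.37 given directly.
P₀ = 3.3700 / (0.046 − 0.014) = 3.3700 / 0.032 = 105.3125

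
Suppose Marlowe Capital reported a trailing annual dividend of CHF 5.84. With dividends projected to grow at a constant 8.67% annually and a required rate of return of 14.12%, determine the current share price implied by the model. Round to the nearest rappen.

CHF 116.45

Gordon growth model: P₀ = D₁/(r − g). D₁ = 5.84 × (1 + 0.0867) = 6.3463.
P₀ = 6.3463 / (0.1412 − 0.0867) = 6.3463 / 0.0545 = 116.4464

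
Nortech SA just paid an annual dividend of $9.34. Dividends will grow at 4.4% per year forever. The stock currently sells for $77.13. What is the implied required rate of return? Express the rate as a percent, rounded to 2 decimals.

Rearranging the constant-growth DDM: r = D₁/P₀ + g.
D₁ = 9.34 × (1 + 0.044) = 9.7510.
r = 9.7510 / 77.13 + 0.044 = 0.12642 + 0.044 = 0.17042

17.04%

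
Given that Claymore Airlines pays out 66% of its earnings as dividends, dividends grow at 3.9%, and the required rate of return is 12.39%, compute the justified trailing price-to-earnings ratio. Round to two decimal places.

Justified trailing P/E = b(1+g)/(r−g) = 0.66×(1+0.039)/(0.1239−0.039) = 8.0770

8.08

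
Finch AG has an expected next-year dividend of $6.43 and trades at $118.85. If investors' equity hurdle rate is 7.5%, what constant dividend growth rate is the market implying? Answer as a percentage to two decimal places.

From P₀ = D₁/(r − g), the implied growth is g = r − D₁/P₀.
g = 0.075 − 6.43/118.85 = 0.075 − 0.05410 = 0.02090

2.09%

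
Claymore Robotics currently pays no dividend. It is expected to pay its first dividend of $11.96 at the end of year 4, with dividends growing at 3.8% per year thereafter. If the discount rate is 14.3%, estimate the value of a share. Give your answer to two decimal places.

$76.28

Deferred-dividend DDM. At t=3 the remaining stream is a growing perpetuity with first payment D_4 = 11.96.
V_3 = D_4/(r−g) = 11.96/(0.143−0.038) = 113.9048
P₀ = V_3/(1+r)^3 = 113.9048/(1+0.143)^3 = 76.2787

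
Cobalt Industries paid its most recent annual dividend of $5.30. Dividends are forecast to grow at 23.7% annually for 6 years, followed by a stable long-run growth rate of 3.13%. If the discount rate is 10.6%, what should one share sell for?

Two-stage DDM. Project D₁…D_6 at 0.237, terminal growth 0.0313, discount at r = 0.106.
D_1 = 6.5561
D_2 = 8.1099
D_3 = 10.0319
D_4 = 12.4095
D_5 = 15.3506
D_6 = 18.9886
Terminal value at t=6: TV = D_7/(r−g) = 19.5830/(0.106−0.0313) = 262.1552
P₀ = 6.5561/(1+0.106)^1 + 8.1099/(1+0.106)^2 + 10.0319/(1+0.106)^3 + 12.4095/(1+0.106)^4 + 15.3506/(1+0.106)^5 + 18.9886/(1+0.106)^6 + 262.1552/(1+0.106)^6 = 191.1443

$191.14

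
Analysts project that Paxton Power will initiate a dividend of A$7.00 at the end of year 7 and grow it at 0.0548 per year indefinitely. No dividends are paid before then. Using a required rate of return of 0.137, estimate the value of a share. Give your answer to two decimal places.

A$39.42

Deferred-dividend DDM. At t=6 the remaining stream is a growing perpetuity with first payment D_7 = 7.00.
V_6 = D_7/(r−g) = 7.00/(0.137−0.0548) = 85.1582
P₀ = V_6/(1+r)^6 = 85.1582/(1+0.137)^6 = 39.4152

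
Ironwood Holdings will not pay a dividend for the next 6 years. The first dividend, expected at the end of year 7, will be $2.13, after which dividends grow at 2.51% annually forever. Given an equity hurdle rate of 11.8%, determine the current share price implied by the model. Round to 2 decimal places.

$11.74

Deferred-dividend DDM. At t=6 the remaining stream is a growing perpetuity with first payment D_7 = 2.13.
V_6 = D_7/(r−g) = 2.13/(0.118−0.0251) = 22.9279
P₀ = V_6/(1+r)^6 = 22.9279/(1+0.118)^6 = 11.7412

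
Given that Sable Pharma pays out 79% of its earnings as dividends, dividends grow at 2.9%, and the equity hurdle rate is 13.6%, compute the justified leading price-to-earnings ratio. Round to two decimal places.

Justified leading P/E = b/(r−g) = 0.79/(0.136−0.029) = 7.3832

7.38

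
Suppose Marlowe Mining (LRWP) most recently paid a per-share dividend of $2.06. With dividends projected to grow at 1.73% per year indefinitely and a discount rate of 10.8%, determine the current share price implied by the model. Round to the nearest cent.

$23.11

Gordon growth model: P₀ = D₁/(r − g). D₁ = 2.06 × (1 + 0.0173) = 2.0956.
P₀ = 2.0956 / (0.108 − 0.0173) = 2.0956 / 0.0907 = 23.1052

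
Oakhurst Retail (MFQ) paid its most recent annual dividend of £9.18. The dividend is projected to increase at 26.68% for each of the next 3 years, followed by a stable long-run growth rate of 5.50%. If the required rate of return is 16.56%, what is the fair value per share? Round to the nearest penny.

£145.02

Two-stage DDM. Project D₁…D_3 at 0.2668, terminal growth 0.055, discount at r = 0.1656.
D_1 = 11.6292
D_2 = 14.7319
D_3 = 18.6624
Terminal value at t=3: TV = D_4/(r−g) = 19.6888/(0.1656−0.055) = 178.0181
P₀ = 11.6292/(1+0.1656)^1 + 14.7319/(1+0.1656)^2 + 18.6624/(1+0.1656)^3 + 178.0181/(1+0.1656)^3 = 145.0177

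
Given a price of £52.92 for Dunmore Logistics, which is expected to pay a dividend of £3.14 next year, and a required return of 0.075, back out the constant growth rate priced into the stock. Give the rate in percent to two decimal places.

1.57%

From P₀ = D₁/(r − g), the implied growth is g = r − D₁/P₀.
g = 0.075 − 3.14/52.92 = 0.075 − 0.05933 = 0.01567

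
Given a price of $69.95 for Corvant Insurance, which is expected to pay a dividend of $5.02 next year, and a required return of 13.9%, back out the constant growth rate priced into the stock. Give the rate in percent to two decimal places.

From P₀ = D₁/(r − g), the implied growth is g = r − D₁/P₀.
g = 0.139 − 5.02/69.95 = 0.139 − 0.07177 = 0.06723

6.72%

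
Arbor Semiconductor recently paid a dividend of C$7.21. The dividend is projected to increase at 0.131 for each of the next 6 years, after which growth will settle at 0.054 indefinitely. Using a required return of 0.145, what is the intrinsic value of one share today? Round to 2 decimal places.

Two-stage DDM. Project D₁…D_6 at 0.131, terminal growth 0.054, discount at r = 0.145.
D_1 = 8.1545
D_2 = 9.2228
D_3 = 10.4309
D_4 = 11.7974
D_5 = 13.3428
D_6 = 15.0908
Terminal value at t=6: TV = D_7/(r−g) = 15.9057/(0.145−0.054) = 174.7874
P₀ = 8.1545/(1+0.145)^1 + 9.2228/(1+0.145)^2 + 10.4309/(1+0.145)^3 + 11.7974/(1+0.145)^4 + 13.3428/(1+0.145)^5 + 15.0908/(1+0.145)^6 + 174.7874/(1+0.145)^6 = 119.0130

C$119.01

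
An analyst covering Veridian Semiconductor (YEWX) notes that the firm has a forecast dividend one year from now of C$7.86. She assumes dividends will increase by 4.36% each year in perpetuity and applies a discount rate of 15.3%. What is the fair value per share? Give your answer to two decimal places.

C$71.85

Gordon growth model: P₀ = D₁/(r − g), with D₁ = 7.86 given directly.
P₀ = 7.8600 / (0.153 − 0.0436) = 7.8600 / 0.1094 = 71.8464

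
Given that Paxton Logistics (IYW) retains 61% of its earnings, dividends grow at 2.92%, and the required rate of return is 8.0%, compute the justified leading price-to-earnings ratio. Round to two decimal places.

Payout ratio b = 1 − 0.61 = 0.39.
Justified leading P/E = b/(r−g) = 0.39/(0.08−0.0292) = 7.6772

7.68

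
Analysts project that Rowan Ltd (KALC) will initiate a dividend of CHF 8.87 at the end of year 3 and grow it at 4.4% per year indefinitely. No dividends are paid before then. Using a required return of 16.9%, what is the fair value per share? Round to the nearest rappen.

Deferred-dividend DDM. At t=2 the remaining stream is a growing perpetuity with first payment D_3 = 8.87.
V_2 = D_3/(r−g) = 8.87/(0.169−0.044) = 70.9600
P₀ = V_2/(1+r)^2 = 70.9600/(1+0.169)^2 = 51.9260

CHF 51.93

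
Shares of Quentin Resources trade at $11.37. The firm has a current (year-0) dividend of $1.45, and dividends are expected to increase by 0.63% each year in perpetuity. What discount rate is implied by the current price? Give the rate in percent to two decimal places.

13.46%

Rearranging the constant-growth DDM: r = D₁/P₀ + g.
D₁ = 1.45 × (1 + 0.0063) = 1.4591.
r = 1.4591 / 11.37 + 0.0063 = 0.12833 + 0.0063 = 0.13463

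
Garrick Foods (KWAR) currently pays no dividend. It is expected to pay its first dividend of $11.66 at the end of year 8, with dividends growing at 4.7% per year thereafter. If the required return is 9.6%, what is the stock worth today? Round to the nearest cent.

$125.26

Deferred-dividend DDM. At t=7 the remaining stream is a growing perpetuity with first payment D_8 = 11.66.
V_7 = D_8/(r−g) = 11.66/(0.096−0.047) = 237.9592
P₀ = V_7/(1+r)^7 = 237.9592/(1+0.096)^7 = 125.2647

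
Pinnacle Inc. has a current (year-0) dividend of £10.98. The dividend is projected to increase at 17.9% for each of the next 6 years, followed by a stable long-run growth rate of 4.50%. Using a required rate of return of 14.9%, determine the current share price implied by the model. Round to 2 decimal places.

£200.95

Two-stage DDM. Project D₁…D_6 at 0.179, terminal growth 0.045, discount at r = 0.149.
D_1 = 12.9454
D_2 = 15.2627
D_3 = 17.9947
D_4 = 21.2157
D_5 = 25.0133
D_6 = 29.4907
Terminal value at t=6: TV = D_7/(r−g) = 30.8178/(0.149−0.045) = 296.3249
P₀ = 12.9454/(1+0.149)^1 + 15.2627/(1+0.149)^2 + 17.9947/(1+0.149)^3 + 21.2157/(1+0.149)^4 + 25.0133/(1+0.149)^5 + 29.4907/(1+0.149)^6 + 296.3249/(1+0.149)^6 = 200.9492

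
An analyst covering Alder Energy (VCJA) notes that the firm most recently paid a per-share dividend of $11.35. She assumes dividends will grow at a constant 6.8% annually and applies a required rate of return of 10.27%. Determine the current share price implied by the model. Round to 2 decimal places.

$349.33

Gordon growth model: P₀ = D₁/(r − g). D₁ = 11.35 × (1 + 0.068) = 12.1218.
P₀ = 12.1218 / (0.1027 − 0.068) = 12.1218 / 0.0347 = 349.3314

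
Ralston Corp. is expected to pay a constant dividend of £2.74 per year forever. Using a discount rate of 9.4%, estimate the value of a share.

£29.15

Zero-growth DDM (perpetuity): P₀ = D/r = 2.74 / 0.094 = 29.1489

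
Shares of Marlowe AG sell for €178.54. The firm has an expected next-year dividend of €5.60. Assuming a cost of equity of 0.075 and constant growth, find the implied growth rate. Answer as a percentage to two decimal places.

4.36%

From P₀ = D₁/(r − g), the implied growth is g = r − D₁/P₀.
g = 0.075 − 5.60/178.54 = 0.075 − 0.03137 = 0.04363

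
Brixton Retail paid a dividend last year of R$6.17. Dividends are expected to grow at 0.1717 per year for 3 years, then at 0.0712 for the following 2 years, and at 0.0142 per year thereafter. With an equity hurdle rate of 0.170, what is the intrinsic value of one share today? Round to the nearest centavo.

Three-stage DDM. Project D₁…D_5; terminal Gordon value at t=5 with g = 0.0142; discount at r = 0.17.
D_1 = 7.2294
D_2 = 8.4707
D_3 = 9.9251
D_4 = 10.6318
D_5 = 11.3887
TV_5 = 11.5505/(0.17−0.0142) = 74.1364
P₀ = Σ Dₜ/(1+r)ᵗ + TV_5/(1+r)^5 = 63.2465

R$63.25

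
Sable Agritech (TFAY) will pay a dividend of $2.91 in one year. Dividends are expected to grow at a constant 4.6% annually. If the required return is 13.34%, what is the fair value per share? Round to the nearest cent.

Gordon growth model: P₀ = D₁/(r − g), with D₁ = 2.91 given directly.
P₀ = 2.9100 / (0.1334 − 0.046) = 2.9100 / 0.0874 = 33.2952

$33.30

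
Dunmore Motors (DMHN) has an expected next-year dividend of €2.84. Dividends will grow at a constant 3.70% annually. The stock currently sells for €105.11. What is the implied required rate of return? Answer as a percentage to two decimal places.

Rearranging the constant-growth DDM: r = D₁/P₀ + g.
r = 2.8400 / 105.11 + 0.037 = 0.02702 + 0.037 = 0.06402

6.40%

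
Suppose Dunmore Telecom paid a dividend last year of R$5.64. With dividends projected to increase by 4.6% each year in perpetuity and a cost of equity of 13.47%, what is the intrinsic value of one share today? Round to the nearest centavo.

Gordon growth model: P₀ = D₁/(r − g). D₁ = 5.64 × (1 + 0.046) = 5.8994.
P₀ = 5.8994 / (0.1347 − 0.046) = 5.8994 / 0.0887 = 66.5100

R$66.51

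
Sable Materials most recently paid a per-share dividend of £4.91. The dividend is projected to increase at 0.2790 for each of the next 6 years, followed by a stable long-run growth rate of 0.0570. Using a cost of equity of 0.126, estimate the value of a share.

Two-stage DDM. Project D₁…D_6 at 0.279, terminal growth 0.057, discount at r = 0.126.
D_1 = 6.2799
D_2 = 8.0320
D_3 = 10.2729
D_4 = 13.1390
D_5 = 16.8048
D_6 = 21.4934
Terminal value at t=6: TV = D_7/(r−g) = 22.7185/(0.126−0.057) = 329.2537
P₀ = 6.2799/(1+0.126)^1 + 8.0320/(1+0.126)^2 + 10.2729/(1+0.126)^3 + 13.1390/(1+0.126)^4 + 16.8048/(1+0.126)^5 + 21.4934/(1+0.126)^6 + 329.2537/(1+0.126)^6 = 208.6588

£208.66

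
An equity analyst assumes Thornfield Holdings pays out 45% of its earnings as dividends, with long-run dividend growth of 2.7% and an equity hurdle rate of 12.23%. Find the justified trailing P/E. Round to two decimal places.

4.85

Justified trailing P/E = b(1+g)/(r−g) = 0.45×(1+0.027)/(0.1223−0.027) = 4.8494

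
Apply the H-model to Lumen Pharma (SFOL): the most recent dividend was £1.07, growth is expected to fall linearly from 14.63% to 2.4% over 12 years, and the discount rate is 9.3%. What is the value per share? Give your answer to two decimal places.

H-model: P₀ = D₀[(1+g_L) + H(g_S−g_L)]/(r−g_L), with H = 12/2 = 6.
P₀ = 1.07 × [(1+0.024) + 6×(0.1463−0.024)] / (0.093−0.024)
   = 1.07 × 1.7578 / 0.069 = 27.2586

£27.26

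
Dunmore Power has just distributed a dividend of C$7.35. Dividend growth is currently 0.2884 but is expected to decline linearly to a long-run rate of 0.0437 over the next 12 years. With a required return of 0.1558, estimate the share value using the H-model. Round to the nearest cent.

C$164.70

H-model: P₀ = D₀[(1+g_L) + H(g_S−g_L)]/(r−g_L), with H = 12/2 = 6.
P₀ = 7.35 × [(1+0.0437) + 6×(0.2884−0.0437)] / (0.1558−0.0437)
   = 7.35 × 2.5119 / 0.1121 = 164.6964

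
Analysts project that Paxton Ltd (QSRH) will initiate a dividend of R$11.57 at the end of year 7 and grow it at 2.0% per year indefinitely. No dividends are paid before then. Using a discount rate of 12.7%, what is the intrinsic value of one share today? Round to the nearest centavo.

Deferred-dividend DDM. At t=6 the remaining stream is a growing perpetuity with first payment D_7 = 11.57.
V_6 = D_7/(r−g) = 11.57/(0.127−0.02) = 108.1308
P₀ = V_6/(1+r)^6 = 108.1308/(1+0.127)^6 = 52.7723

R$52.77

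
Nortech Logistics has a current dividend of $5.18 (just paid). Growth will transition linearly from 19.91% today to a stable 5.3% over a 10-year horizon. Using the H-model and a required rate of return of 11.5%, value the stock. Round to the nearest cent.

H-model: P₀ = D₀[(1+g_L) + H(g_S−g_L)]/(r−g_L), with H = 10/2 = 5.
P₀ = 5.18 × [(1+0.053) + 5×(0.1991−0.053)] / (0.115−0.053)
   = 5.18 × 1.7835 / 0.062 = 149.0085

$149.01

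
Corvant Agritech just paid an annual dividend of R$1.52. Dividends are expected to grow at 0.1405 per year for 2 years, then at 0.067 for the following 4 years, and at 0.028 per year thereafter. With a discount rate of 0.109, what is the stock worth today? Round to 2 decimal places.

R$26.50

Three-stage DDM. Project D₁…D_6; terminal Gordon value at t=6 with g = 0.028; discount at r = 0.109.
D_1 = 1.7336
D_2 = 1.9771
D_3 = 2.1096
D_4 = 2.2509
D_5 = 2.4017
D_6 = 2.5627
TV_6 = 2.6344/(0.109−0.028) = 32.5237
P₀ = Σ Dₜ/(1+r)ᵗ + TV_6/(1+r)^6 = 26.4976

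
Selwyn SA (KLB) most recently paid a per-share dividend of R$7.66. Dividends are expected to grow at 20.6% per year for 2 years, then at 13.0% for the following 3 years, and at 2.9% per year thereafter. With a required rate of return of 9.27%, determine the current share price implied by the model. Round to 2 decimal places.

R$214.43

Three-stage DDM. Project D₁…D_5; terminal Gordon value at t=5 with g = 0.029; discount at r = 0.0927.
D_1 = 9.2380
D_2 = 11.1410
D_3 = 12.5893
D_4 = 14.2259
D_5 = 16.0753
TV_5 = 16.5415/(0.0927−0.029) = 259.6777
P₀ = Σ Dₜ/(1+r)ᵗ + TV_5/(1+r)^5 = 214.4305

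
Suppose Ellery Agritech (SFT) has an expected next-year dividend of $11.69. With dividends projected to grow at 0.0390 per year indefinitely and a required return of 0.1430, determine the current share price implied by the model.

$112.40

Gordon growth model: P₀ = D₁/(r − g), with D₁ = 11.69 given directly.
P₀ = 11.6900 / (0.143 − 0.039) = 11.6900 / 0.104 = 112.4038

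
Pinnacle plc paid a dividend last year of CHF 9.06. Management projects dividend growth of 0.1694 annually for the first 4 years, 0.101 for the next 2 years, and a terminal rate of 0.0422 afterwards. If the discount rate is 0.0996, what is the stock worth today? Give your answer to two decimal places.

CHF 276.54

Three-stage DDM. Project D₁…D_6; terminal Gordon value at t=6 with g = 0.0422; discount at r = 0.0996.
D_1 = 10.5948
D_2 = 12.3895
D_3 = 14.4883
D_4 = 16.9426
D_5 = 18.6538
D_6 = 20.5379
TV_6 = 21.4046/(0.0996−0.0422) = 372.9017
P₀ = Σ Dₜ/(1+r)ᵗ + TV_6/(1+r)^6 = 276.5431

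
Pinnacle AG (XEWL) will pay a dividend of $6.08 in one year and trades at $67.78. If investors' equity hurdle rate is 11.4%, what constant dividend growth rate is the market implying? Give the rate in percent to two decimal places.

2.43%

From P₀ = D₁/(r − g), the implied growth is g = r − D₁/P₀.
g = 0.114 − 6.08/67.78 = 0.114 − 0.08970 = 0.02430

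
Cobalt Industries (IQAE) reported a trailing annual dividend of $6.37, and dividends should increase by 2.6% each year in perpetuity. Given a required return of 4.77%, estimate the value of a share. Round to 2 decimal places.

$301.18

Gordon growth model: P₀ = D₁/(r − g). D₁ = 6.37 × (1 + 0.026) = 6.5356.
P₀ = 6.5356 / (0.0477 − 0.026) = 6.5356 / 0.0217 = 301.1806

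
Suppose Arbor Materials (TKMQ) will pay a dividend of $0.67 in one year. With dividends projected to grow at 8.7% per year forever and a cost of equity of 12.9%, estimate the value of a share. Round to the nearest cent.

$15.95

Gordon growth model: P₀ = D₁/(r − g), with D₁ = 0.67 given directly.
P₀ = 0.6700 / (0.129 − 0.087) = 0.6700 / 0.042 = 15.9524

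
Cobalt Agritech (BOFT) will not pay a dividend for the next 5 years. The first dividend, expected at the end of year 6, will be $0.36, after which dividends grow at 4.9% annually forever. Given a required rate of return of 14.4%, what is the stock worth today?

$1.93

Deferred-dividend DDM. At t=5 the remaining stream is a growing perpetuity with first payment D_6 = 0.36.
V_5 = D_6/(r−g) = 0.36/(0.144−0.049) = 3.7895
P₀ = V_5/(1+r)^5 = 3.7895/(1+0.144)^5 = 1.9340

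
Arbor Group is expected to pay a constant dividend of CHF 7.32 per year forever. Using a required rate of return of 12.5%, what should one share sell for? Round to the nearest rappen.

CHF 58.56

Zero-growth DDM (perpetuity): P₀ = D/r = 7.32 / 0.125 = 58.5600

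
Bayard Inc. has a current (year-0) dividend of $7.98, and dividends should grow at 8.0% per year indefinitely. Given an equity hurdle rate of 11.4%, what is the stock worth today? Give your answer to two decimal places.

$253.48

Gordon growth model: P₀ = D₁/(r − g). D₁ = 7.98 × (1 + 0.08) = 8.6184.
P₀ = 8.6184 / (0.114 − 0.08) = 8.6184 / 0.034 = 253.4824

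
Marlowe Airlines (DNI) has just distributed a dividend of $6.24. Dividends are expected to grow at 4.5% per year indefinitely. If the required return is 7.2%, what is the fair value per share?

Gordon growth model: P₀ = D₁/(r − g). D₁ = 6.24 × (1 + 0.045) = 6.5208.
P₀ = 6.5208 / (0.072 − 0.045) = 6.5208 / 0.027 = 241.5111

$241.51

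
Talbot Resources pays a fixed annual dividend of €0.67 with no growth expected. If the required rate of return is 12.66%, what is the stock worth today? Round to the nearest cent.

Zero-growth DDM (perpetuity): P₀ = D/r = 0.67 / 0.1266 = 5.2923

€5.29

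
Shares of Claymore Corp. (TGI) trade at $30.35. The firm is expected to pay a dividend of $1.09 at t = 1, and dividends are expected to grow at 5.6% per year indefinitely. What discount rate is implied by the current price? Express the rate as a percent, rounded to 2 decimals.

Rearranging the constant-growth DDM: r = D₁/P₀ + g.
r = 1.0900 / 30.35 + 0.056 = 0.03591 + 0.056 = 0.09191

9.19%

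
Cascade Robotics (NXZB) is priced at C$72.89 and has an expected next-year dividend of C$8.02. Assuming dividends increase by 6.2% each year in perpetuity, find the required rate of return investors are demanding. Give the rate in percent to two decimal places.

17.20%

Rearranging the constant-growth DDM: r = D₁/P₀ + g.
r = 8.0200 / 72.89 + 0.062 = 0.11003 + 0.062 = 0.17203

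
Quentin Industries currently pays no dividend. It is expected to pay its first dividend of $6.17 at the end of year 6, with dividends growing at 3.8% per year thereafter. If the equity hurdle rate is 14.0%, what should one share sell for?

$31.42

Deferred-dividend DDM. At t=5 the remaining stream is a growing perpetuity with first payment D_6 = 6.17.
V_5 = D_6/(r−g) = 6.17/(0.14−0.038) = 60.4902
P₀ = V_5/(1+r)^5 = 60.4902/(1+0.14)^5 = 31.4167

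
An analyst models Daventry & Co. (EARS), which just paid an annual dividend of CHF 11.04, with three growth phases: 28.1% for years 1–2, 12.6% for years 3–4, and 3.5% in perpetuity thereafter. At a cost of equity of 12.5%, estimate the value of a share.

CHF 220.46

Three-stage DDM. Project D₁…D_4; terminal Gordon value at t=4 with g = 0.035; discount at r = 0.125.
D_1 = 14.1422
D_2 = 18.1162
D_3 = 20.3989
D_4 = 22.9691
TV_4 = 23.7730/(0.125−0.035) = 264.1447
P₀ = Σ Dₜ/(1+r)ᵗ + TV_4/(1+r)^4 = 220.4554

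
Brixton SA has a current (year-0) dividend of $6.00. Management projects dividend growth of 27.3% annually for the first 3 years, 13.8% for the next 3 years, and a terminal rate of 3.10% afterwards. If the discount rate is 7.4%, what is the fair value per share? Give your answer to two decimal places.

Three-stage DDM. Project D₁…D_6; terminal Gordon value at t=6 with g = 0.031; discount at r = 0.074.
D_1 = 7.6380
D_2 = 9.7232
D_3 = 12.3776
D_4 = 14.0857
D_5 = 16.0295
D_6 = 18.2416
TV_6 = 18.8071/(0.074−0.031) = 437.3745
P₀ = Σ Dₜ/(1+r)ᵗ + TV_6/(1+r)^6 = 344.2117

$344.21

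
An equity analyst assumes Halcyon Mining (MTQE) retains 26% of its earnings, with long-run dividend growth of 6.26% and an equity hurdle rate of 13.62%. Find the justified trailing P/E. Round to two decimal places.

10.68

Payout ratio b = 1 − 0.26 = 0.74.
Justified trailing P/E = b(1+g)/(r−g) = 0.74×(1+0.0626)/(0.1362−0.0626) = 10.6838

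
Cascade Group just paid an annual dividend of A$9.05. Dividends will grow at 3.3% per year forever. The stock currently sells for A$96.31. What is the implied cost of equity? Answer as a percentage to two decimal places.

13.01%

Rearranging the constant-growth DDM: r = D₁/P₀ + g.
D₁ = 9.05 × (1 + 0.033) = 9.3486.
r = 9.3486 / 96.31 + 0.033 = 0.09707 + 0.033 = 0.13007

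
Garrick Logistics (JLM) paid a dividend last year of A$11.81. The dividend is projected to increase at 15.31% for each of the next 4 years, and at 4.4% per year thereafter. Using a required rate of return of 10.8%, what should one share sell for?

A$278.23

Two-stage DDM. Project D₁…D_4 at 0.1531, terminal growth 0.044, discount at r = 0.108.
D_1 = 13.6181
D_2 = 15.7030
D_3 = 18.1072
D_4 = 20.8794
Terminal value at t=4: TV = D_5/(r−g) = 21.7981/(0.108−0.044) = 340.5950
P₀ = 13.6181/(1+0.108)^1 + 15.7030/(1+0.108)^2 + 18.1072/(1+0.108)^3 + 20.8794/(1+0.108)^4 + 340.5950/(1+0.108)^4 = 278.2316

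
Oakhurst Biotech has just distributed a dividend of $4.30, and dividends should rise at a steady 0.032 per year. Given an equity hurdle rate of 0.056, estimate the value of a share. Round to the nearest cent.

$184.90

Gordon growth model: P₀ = D₁/(r − g). D₁ = 4.30 × (1 + 0.032) = 4.4376.
P₀ = 4.4376 / (0.056 − 0.032) = 4.4376 / 0.024 = 184.9000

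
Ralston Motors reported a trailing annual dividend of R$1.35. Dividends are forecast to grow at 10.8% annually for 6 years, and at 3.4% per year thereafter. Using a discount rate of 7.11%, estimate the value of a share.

R$55.24

Two-stage DDM. Project D₁…D_6 at 0.108, terminal growth 0.034, discount at r = 0.0711.
D_1 = 1.4958
D_2 = 1.6573
D_3 = 1.8363
D_4 = 2.0347
D_5 = 2.2544
D_6 = 2.4979
Terminal value at t=6: TV = D_7/(r−g) = 2.5828/(0.0711−0.034) = 69.6176
P₀ = 1.4958/(1+0.0711)^1 + 1.6573/(1+0.0711)^2 + 1.8363/(1+0.0711)^3 + 2.0347/(1+0.0711)^4 + 2.2544/(1+0.0711)^5 + 2.4979/(1+0.0711)^6 + 69.6176/(1+0.0711)^6 = 55.2387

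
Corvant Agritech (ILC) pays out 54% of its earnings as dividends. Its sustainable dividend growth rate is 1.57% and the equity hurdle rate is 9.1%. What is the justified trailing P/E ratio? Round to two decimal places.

7.28

Justified trailing P/E = b(1+g)/(r−g) = 0.54×(1+0.0157)/(0.091−0.0157) = 7.2839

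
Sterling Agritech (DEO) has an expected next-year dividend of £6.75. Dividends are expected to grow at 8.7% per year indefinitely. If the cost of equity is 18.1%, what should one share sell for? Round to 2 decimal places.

£71.81

Gordon growth model: P₀ = D₁/(r − g), with D₁ = 6.75 given directly.
P₀ = 6.7500 / (0.181 − 0.087) = 6.7500 / 0.094 = 71.8085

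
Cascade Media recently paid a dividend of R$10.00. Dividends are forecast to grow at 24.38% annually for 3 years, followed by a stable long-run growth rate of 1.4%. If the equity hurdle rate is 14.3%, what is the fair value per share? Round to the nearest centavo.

R$136.90

Two-stage DDM. Project D₁…D_3 at 0.2438, terminal growth 0.014, discount at r = 0.143.
D_1 = 12.4380
D_2 = 15.4704
D_3 = 19.2421
Terminal value at t=3: TV = D_4/(r−g) = 19.5115/(0.143−0.014) = 151.2516
P₀ = 12.4380/(1+0.143)^1 + 15.4704/(1+0.143)^2 + 19.2421/(1+0.143)^3 + 151.2516/(1+0.143)^3 = 136.8980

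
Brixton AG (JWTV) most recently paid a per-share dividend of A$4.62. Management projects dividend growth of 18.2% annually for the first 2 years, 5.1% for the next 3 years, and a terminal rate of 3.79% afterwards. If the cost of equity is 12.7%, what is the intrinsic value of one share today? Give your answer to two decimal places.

A$71.22

Three-stage DDM. Project D₁…D_5; terminal Gordon value at t=5 with g = 0.0379; discount at r = 0.127.
D_1 = 5.4608
D_2 = 6.4547
D_3 = 6.7839
D_4 = 7.1299
D_5 = 7.4935
TV_5 = 7.7775/(0.127−0.0379) = 87.2897
P₀ = Σ Dₜ/(1+r)ᵗ + TV_5/(1+r)^5 = 71.2191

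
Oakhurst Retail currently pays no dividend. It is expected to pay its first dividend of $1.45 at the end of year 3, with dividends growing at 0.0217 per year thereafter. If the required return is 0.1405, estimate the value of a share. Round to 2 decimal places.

$9.38

Deferred-dividend DDM. At t=2 the remaining stream is a growing perpetuity with first payment D_3 = 1.45.
V_2 = D_3/(r−g) = 1.45/(0.1405−0.0217) = 12.2054
P₀ = V_2/(1+r)^2 = 12.2054/(1+0.1405)^2 = 9.3834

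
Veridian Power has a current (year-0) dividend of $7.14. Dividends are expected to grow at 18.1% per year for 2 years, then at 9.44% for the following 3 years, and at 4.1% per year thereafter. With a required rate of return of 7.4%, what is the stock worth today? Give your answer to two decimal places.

$331.55

Three-stage DDM. Project D₁…D_5; terminal Gordon value at t=5 with g = 0.041; discount at r = 0.074.
D_1 = 8.4323
D_2 = 9.9586
D_3 = 10.8987
D_4 = 11.9275
D_5 = 13.0535
TV_5 = 13.5887/(0.074−0.041) = 411.7779
P₀ = Σ Dₜ/(1+r)ᵗ + TV_5/(1+r)^5 = 331.5473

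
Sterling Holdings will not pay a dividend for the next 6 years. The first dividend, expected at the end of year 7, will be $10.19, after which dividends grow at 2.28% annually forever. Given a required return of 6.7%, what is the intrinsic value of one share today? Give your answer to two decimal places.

Deferred-dividend DDM. At t=6 the remaining stream is a growing perpetuity with first payment D_7 = 10.19.
V_6 = D_7/(r−g) = 10.19/(0.067−0.0228) = 230.5430
P₀ = V_6/(1+r)^6 = 230.5430/(1+0.067)^6 = 156.2303

$156.23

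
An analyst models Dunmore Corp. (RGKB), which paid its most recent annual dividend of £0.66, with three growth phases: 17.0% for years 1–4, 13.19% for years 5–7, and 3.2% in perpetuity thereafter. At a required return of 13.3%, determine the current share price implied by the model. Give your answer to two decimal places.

£12.76

Three-stage DDM. Project D₁…D_7; terminal Gordon value at t=7 with g = 0.032; discount at r = 0.133.
D_1 = 0.7722
D_2 = 0.9035
D_3 = 1.0571
D_4 = 1.2368
D_5 = 1.3999
D_6 = 1.5845
D_7 = 1.7935
TV_7 = 1.8509/(0.133−0.032) = 18.3261
P₀ = Σ Dₜ/(1+r)ᵗ + TV_7/(1+r)^7 = 12.7564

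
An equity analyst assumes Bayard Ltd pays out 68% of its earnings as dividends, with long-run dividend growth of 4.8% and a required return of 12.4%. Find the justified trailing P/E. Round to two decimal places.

9.38

Justified trailing P/E = b(1+g)/(r−g) = 0.68×(1+0.048)/(0.124−0.048) = 9.3768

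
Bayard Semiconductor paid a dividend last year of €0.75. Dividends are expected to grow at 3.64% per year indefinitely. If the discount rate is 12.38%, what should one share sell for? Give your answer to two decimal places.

Gordon growth model: P₀ = D₁/(r − g). D₁ = 0.75 × (1 + 0.0364) = 0.7773.
P₀ = 0.7773 / (0.1238 − 0.0364) = 0.7773 / 0.0874 = 8.8936

€8.89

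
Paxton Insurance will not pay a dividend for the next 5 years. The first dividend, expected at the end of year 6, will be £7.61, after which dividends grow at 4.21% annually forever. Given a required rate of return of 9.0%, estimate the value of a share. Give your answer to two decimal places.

£103.26

Deferred-dividend DDM. At t=5 the remaining stream is a growing perpetuity with first payment D_6 = 7.61.
V_5 = D_6/(r−g) = 7.61/(0.09−0.0421) = 158.8727
P₀ = V_5/(1+r)^5 = 158.8727/(1+0.09)^5 = 103.2563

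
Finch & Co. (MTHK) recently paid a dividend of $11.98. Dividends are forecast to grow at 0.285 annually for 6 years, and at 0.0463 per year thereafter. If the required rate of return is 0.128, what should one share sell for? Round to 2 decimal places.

Two-stage DDM. Project D₁…D_6 at 0.285, terminal growth 0.0463, discount at r = 0.128.
D_1 = 15.3943
D_2 = 19.7817
D_3 = 25.4195
D_4 = 32.6640
D_5 = 41.9732
D_6 = 53.9356
Terminal value at t=6: TV = D_7/(r−g) = 56.4328/(0.128−0.0463) = 690.7323
P₀ = 15.3943/(1+0.128)^1 + 19.7817/(1+0.128)^2 + 25.4195/(1+0.128)^3 + 32.6640/(1+0.128)^4 + 41.9732/(1+0.128)^5 + 53.9356/(1+0.128)^6 + 690.7323/(1+0.128)^6 = 451.5649

$451.56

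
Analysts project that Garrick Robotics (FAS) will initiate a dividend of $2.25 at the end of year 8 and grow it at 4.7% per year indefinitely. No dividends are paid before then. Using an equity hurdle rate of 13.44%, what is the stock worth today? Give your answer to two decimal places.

$10.65

Deferred-dividend DDM. At t=7 the remaining stream is a growing perpetuity with first payment D_8 = 2.25.
V_7 = D_8/(r−g) = 2.25/(0.1344−0.047) = 25.7437
P₀ = V_7/(1+r)^7 = 25.7437/(1+0.1344)^7 = 10.6490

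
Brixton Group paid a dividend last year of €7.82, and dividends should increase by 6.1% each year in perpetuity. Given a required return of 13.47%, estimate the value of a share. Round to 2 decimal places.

Gordon growth model: P₀ = D₁/(r − g). D₁ = 7.82 × (1 + 0.061) = 8.2970.
P₀ = 8.2970 / (0.1347 − 0.061) = 8.2970 / 0.0737 = 112.5783

€112.58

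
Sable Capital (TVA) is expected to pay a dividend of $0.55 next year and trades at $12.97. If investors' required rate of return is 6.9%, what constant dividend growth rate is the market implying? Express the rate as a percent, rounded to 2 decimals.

2.66%

From P₀ = D₁/(r − g), the implied growth is g = r − D₁/P₀.
g = 0.069 − 0.55/12.97 = 0.069 − 0.04241 = 0.02659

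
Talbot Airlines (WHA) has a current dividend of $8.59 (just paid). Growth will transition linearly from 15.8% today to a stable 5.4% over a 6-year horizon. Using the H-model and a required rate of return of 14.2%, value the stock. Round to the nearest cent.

$133.34

H-model: P₀ = D₀[(1+g_L) + H(g_S−g_L)]/(r−g_L), with H = 6/2 = 3.
P₀ = 8.59 × [(1+0.054) + 3×(0.158−0.054)] / (0.142−0.054)
   = 8.59 × 1.3660 / 0.088 = 133.3402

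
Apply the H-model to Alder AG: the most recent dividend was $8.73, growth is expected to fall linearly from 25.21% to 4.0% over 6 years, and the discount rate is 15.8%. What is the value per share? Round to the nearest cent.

H-model: P₀ = D₀[(1+g_L) + H(g_S−g_L)]/(r−g_L), with H = 6/2 = 3.
P₀ = 8.73 × [(1+0.04) + 3×(0.2521−0.04)] / (0.158−0.04)
   = 8.73 × 1.6763 / 0.118 = 124.0178

$124.02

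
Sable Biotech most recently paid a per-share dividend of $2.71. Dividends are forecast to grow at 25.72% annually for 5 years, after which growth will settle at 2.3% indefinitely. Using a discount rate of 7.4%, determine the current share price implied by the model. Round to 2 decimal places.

$141.75

Two-stage DDM. Project D₁…D_5 at 0.2572, terminal growth 0.023, discount at r = 0.074.
D_1 = 3.4070
D_2 = 4.2833
D_3 = 5.3850
D_4 = 6.7700
D_5 = 8.5112
Terminal value at t=5: TV = D_6/(r−g) = 8.7070/(0.074−0.023) = 170.7248
P₀ = 3.4070/(1+0.074)^1 + 4.2833/(1+0.074)^2 + 5.3850/(1+0.074)^3 + 6.7700/(1+0.074)^4 + 8.5112/(1+0.074)^5 + 170.7248/(1+0.074)^5 = 141.7514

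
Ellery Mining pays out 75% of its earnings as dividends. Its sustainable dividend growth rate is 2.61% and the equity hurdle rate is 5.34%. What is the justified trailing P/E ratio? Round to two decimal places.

28.19

Justified trailing P/E = b(1+g)/(r−g) = 0.75×(1+0.0261)/(0.0534−0.0261) = 28.1896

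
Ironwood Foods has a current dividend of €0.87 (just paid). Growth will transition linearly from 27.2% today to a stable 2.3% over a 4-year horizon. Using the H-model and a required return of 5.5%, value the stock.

H-model: P₀ = D₀[(1+g_L) + H(g_S−g_L)]/(r−g_L), with H = 4/2 = 2.
P₀ = 0.87 × [(1+0.023) + 2×(0.272−0.023)] / (0.055−0.023)
   = 0.87 × 1.5210 / 0.032 = 41.3522

€41.35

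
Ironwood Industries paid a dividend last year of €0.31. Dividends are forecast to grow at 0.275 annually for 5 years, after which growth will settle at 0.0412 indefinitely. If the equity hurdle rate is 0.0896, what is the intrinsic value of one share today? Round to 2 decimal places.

€17.18

Two-stage DDM. Project D₁…D_5 at 0.275, terminal growth 0.0412, discount at r = 0.0896.
D_1 = 0.3952
D_2 = 0.5039
D_3 = 0.6425
D_4 = 0.8192
D_5 = 1.0445
Terminal value at t=5: TV = D_6/(r−g) = 1.0875/(0.0896−0.0412) = 22.4699
P₀ = 0.3952/(1+0.0896)^1 + 0.5039/(1+0.0896)^2 + 0.6425/(1+0.0896)^3 + 0.8192/(1+0.0896)^4 + 1.0445/(1+0.0896)^5 + 22.4699/(1+0.0896)^5 = 17.1760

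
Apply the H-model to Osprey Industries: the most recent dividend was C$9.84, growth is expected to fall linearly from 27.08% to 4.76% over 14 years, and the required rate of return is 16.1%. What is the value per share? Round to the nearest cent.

C$226.48

H-model: P₀ = D₀[(1+g_L) + H(g_S−g_L)]/(r−g_L), with H = 14/2 = 7.
P₀ = 9.84 × [(1+0.0476) + 7×(0.2708−0.0476)] / (0.161−0.0476)
   = 9.84 × 2.6100 / 0.1134 = 226.4762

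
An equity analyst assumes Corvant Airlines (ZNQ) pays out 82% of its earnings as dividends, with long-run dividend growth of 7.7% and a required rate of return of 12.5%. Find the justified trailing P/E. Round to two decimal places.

Justified trailing P/E = b(1+g)/(r−g) = 0.82×(1+0.077)/(0.125−0.077) = 18.3987

18.40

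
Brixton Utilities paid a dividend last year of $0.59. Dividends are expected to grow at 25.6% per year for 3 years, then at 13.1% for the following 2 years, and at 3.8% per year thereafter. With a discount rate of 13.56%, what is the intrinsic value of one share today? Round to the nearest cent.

$12.18

Three-stage DDM. Project D₁…D_5; terminal Gordon value at t=5 with g = 0.038; discount at r = 0.1356.
D_1 = 0.7410
D_2 = 0.9307
D_3 = 1.1690
D_4 = 1.3222
D_5 = 1.4954
TV_5 = 1.5522/(0.1356−0.038) = 15.9035
P₀ = Σ Dₜ/(1+r)ᵗ + TV_5/(1+r)^5 = 12.1804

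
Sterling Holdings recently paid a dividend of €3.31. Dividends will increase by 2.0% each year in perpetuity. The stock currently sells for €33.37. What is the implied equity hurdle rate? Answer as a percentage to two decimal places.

12.12%

Rearranging the constant-growth DDM: r = D₁/P₀ + g.
D₁ = 3.31 × (1 + 0.02) = 3.3762.
r = 3.3762 / 33.37 + 0.02 = 0.10117 + 0.02 = 0.12117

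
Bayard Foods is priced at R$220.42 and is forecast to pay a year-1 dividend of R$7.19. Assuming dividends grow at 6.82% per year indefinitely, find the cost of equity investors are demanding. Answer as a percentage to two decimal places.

Rearranging the constant-growth DDM: r = D₁/P₀ + g.
r = 7.1900 / 220.42 + 0.0682 = 0.03262 + 0.0682 = 0.10082

10.08%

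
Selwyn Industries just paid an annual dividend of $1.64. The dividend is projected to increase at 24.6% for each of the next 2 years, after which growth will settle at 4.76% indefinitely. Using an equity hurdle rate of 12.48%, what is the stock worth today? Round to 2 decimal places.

$31.14

Two-stage DDM. Project D₁…D_2 at 0.246, terminal growth 0.0476, discount at r = 0.1248.
D_1 = 2.0434
D_2 = 2.5461
Terminal value at t=2: TV = D_3/(r−g) = 2.6673/(0.1248−0.0476) = 34.5508
P₀ = 2.0434/(1+0.1248)^1 + 2.5461/(1+0.1248)^2 + 34.5508/(1+0.1248)^2 = 31.1383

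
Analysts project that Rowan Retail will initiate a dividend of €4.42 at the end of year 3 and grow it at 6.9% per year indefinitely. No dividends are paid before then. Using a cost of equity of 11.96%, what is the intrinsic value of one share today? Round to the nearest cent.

Deferred-dividend DDM. At t=2 the remaining stream is a growing perpetuity with first payment D_3 = 4.42.
V_2 = D_3/(r−g) = 4.42/(0.1196−0.069) = 87.3518
P₀ = V_2/(1+r)^2 = 87.3518/(1+0.1196)^2 = 69.6861

€69.69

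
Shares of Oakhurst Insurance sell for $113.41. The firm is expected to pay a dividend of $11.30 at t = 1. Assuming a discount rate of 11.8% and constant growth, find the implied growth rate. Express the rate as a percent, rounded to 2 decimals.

1.84%

From P₀ = D₁/(r − g), the implied growth is g = r − D₁/P₀.
g = 0.118 − 11.30/113.41 = 0.118 − 0.09964 = 0.01836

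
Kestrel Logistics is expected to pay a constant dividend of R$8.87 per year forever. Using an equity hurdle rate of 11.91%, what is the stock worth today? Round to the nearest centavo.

R$74.48

Zero-growth DDM (perpetuity): P₀ = D/r = 8.87 / 0.1191 = 74.4752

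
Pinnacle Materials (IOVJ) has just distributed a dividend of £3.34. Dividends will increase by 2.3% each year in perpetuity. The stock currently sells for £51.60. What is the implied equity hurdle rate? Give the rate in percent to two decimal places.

8.92%

Rearranging the constant-growth DDM: r = D₁/P₀ + g.
D₁ = 3.34 × (1 + 0.023) = 3.4168.
r = 3.4168 / 51.60 + 0.023 = 0.06622 + 0.023 = 0.08922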